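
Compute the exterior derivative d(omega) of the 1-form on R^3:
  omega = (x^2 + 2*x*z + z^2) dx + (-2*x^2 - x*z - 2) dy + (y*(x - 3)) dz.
d(omega) = (-4*x - z) dx ∧ dy + (-2*x + y - 2*z) dx ∧ dz + (2*x - 3) dy ∧ dz

For a 1-form omega = sum_i f_i dx_i, the exterior derivative is
  d(omega) = sum_{i < j} (∂f_j/∂x_i - ∂f_i/∂x_j) dx_i ∧ dx_j.
  coefficient of dx ∧ dy: ∂f_2/∂x - ∂f_1/∂y = ∂(-2*x^2 - x*z - 2)/∂x - ∂(x^2 + 2*x*z + z^2)/∂y = -4*x - z
  coefficient of dx ∧ dz: ∂f_3/∂x - ∂f_1/∂z = ∂(y*(x - 3))/∂x - ∂(x^2 + 2*x*z + z^2)/∂z = -2*x + y - 2*z
  coefficient of dy ∧ dz: ∂f_3/∂y - ∂f_2/∂z = ∂(y*(x - 3))/∂y - ∂(-2*x^2 - x*z - 2)/∂z = 2*x - 3
Assembling: d(omega) = (-4*x - z) dx ∧ dy + (-2*x + y - 2*z) dx ∧ dz + (2*x - 3) dy ∧ dz.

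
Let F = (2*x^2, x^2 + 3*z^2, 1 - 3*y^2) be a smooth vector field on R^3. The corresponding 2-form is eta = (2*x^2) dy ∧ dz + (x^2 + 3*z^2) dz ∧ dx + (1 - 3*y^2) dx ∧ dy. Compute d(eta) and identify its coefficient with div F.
d(eta) = (4*x) dx ∧ dy ∧ dz; div F = 4*x

For a 2-form in R^3 of the form above, applying d gives a 3-form with coefficient ∂P/∂x + ∂Q/∂y + ∂R/∂z:
  ∂P/∂x = 4*x
  ∂Q/∂y = 0
  ∂R/∂z = 0
Sum = 4*x, which is exactly div F.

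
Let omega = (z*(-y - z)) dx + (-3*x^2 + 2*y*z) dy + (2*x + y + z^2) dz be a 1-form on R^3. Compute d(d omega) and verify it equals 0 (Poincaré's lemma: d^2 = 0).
d(d omega) = 0

Step 1: d omega = sum_{i<j} (∂f_j/∂x_i - ∂f_i/∂x_j) dx_i ∧ dx_j:
  coeff of dx ∧ dy: -6*x + z
  coeff of dx ∧ dz: y + 2*z + 2
  coeff of dy ∧ dz: 1 - 2*y
Step 2: Apply d again to each 2-form coefficient. The only possible 3-form in R^3 is dx ∧ dy ∧ dz, with coefficient
  ∂(coeff of dy∧dz)/∂x - ∂(coeff of dx∧dz)/∂y + ∂(coeff of dx∧dy)/∂z
  = ∂/∂x (1 - 2*y) - ∂/∂y (y + 2*z + 2) + ∂/∂z (-6*x + z).
Each of these terms simplifies to sums of mixed partials that cancel in pairs. The result is 0 (by equality of mixed partials for smooth functions — Schwarz / Clairaut).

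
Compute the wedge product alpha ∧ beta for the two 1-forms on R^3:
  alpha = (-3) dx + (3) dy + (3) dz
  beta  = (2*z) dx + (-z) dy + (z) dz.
alpha ∧ beta = (-3*z) dx ∧ dy + (-9*z) dx ∧ dz + (6*z) dy ∧ dz

Distribute the wedge, using dx_i ∧ dx_j = -dx_j ∧ dx_i and dx_i ∧ dx_i = 0. For each pair (i, j) with i < j, the coefficient of dx_i ∧ dx_j in alpha ∧ beta is (alpha_i * beta_j - alpha_j * beta_i). Collecting: alpha ∧ beta = (-3*z) dx ∧ dy + (-9*z) dx ∧ dz + (6*z) dy ∧ dz.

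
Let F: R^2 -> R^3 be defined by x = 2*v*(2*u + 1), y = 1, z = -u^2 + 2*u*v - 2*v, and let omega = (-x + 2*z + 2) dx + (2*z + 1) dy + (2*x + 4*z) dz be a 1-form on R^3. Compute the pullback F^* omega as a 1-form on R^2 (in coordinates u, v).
F^* omega = (8*u^3 - 48*u^2*v + 32*u*v^2 + 8*u*v - 32*v^2 + 8*v) du + (-16*u^3 + 32*u^2*v + 4*u^2 - 64*u*v + 8*u - 4*v + 4) dv

Using F^*(f dg) = (f ∘ F) d(g ∘ F), substitute each coordinate x_i by F_i(u, v) in f_i, and replace dx_i by d F_i = (∂F_i/∂u) du + (∂F_i/∂v) dv.
  For the x component: f_1(F) = -2*u^2 - 6*v + 2; d F_1 = (4*v) du + (4*u + 2) dv
  For the y component: f_2(F) = -2*u^2 + 4*u*v - 4*v + 1; d F_2 = (0) du + (0) dv
  For the z component: f_3(F) = -4*u^2 + 16*u*v - 4*v; d F_3 = (-2*u + 2*v) du + (2*u - 2) dv
Combining and collecting du, dv coefficients:
  coeff of du: 8*u^3 - 48*u^2*v + 32*u*v^2 + 8*u*v - 32*v^2 + 8*v
  coeff of dv: -16*u^3 + 32*u^2*v + 4*u^2 - 64*u*v + 8*u - 4*v + 4
F^* omega = (8*u^3 - 48*u^2*v + 32*u*v^2 + 8*u*v - 32*v^2 + 8*v) du + (-16*u^3 + 32*u^2*v + 4*u^2 - 64*u*v + 8*u - 4*v + 4) dv.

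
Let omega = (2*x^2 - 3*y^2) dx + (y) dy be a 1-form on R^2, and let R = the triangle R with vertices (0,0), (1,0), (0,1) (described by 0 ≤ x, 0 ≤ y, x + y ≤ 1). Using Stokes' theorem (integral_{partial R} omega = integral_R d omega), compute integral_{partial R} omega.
integral_(partial R) omega = 1

Stokes: integral_partial_R omega = integral_R d omega with d omega = (∂Q/∂x - ∂P/∂y) dx ∧ dy.
  ∂Q/∂x = 0
  ∂P/∂y = -6*y
  integrand = ∂Q/∂x - ∂P/∂y = 6*y.
Integrating over R: integral_0^1 integral_0^{1-x} (6*y) dy dx = 1.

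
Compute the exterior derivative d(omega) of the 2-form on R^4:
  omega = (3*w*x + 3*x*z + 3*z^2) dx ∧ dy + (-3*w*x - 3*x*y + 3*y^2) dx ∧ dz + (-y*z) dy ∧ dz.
d(omega) = (6*x - 6*y + 6*z) dx ∧ dy ∧ dz + (3*x) dx ∧ dy ∧ dw + (-3*x) dx ∧ dz ∧ dw

For a 2-form omega = sum_{i<j} g_{ij} dx_i ∧ dx_j, the exterior derivative is
  d(omega) = sum_{i<j} d(g_{ij}) ∧ dx_i ∧ dx_j = sum_{i<j, k} (∂g_{ij}/∂x_k) dx_k ∧ dx_i ∧ dx_j.
Expand each term, using dx_k ∧ dx_i ∧ dx_j = sgn(permutation) dx_{(a)} ∧ dx_{(b)} ∧ dx_{(c)} with (a < b < c) sorted:
  d(3*w*x + 3*x*z + 3*z^2) includes (∂/∂z)(3*w*x + 3*x*z + 3*z^2) dz = (3*x + 6*z) dz, which multiplied by dx ∧ dy gives (3*x + 6*z) dx ∧ dy ∧ dz
  d(3*w*x + 3*x*z + 3*z^2) includes (∂/∂w)(3*w*x + 3*x*z + 3*z^2) dw = (3*x) dw, which multiplied by dx ∧ dy gives (3*x) dx ∧ dy ∧ dw
  d(-3*w*x - 3*x*y + 3*y^2) includes (∂/∂y)(-3*w*x - 3*x*y + 3*y^2) dy = (-3*x + 6*y) dy, which multiplied by dx ∧ dz gives (3*x - 6*y) dx ∧ dy ∧ dz
  d(-3*w*x - 3*x*y + 3*y^2) includes (∂/∂w)(-3*w*x - 3*x*y + 3*y^2) dw = (-3*x) dw, which multiplied by dx ∧ dz gives (-3*x) dx ∧ dz ∧ dw
Collecting like 3-forms: d(omega) = (6*x - 6*y + 6*z) dx ∧ dy ∧ dz + (3*x) dx ∧ dy ∧ dw + (-3*x) dx ∧ dz ∧ dw.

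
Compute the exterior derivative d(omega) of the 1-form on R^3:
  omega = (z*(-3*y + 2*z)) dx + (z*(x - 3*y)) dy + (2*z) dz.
d(omega) = (4*z) dx ∧ dy + (3*y - 4*z) dx ∧ dz + (-x + 3*y) dy ∧ dz

For a 1-form omega = sum_i f_i dx_i, the exterior derivative is
  d(omega) = sum_{i < j} (∂f_j/∂x_i - ∂f_i/∂x_j) dx_i ∧ dx_j.
  coefficient of dx ∧ dy: ∂f_2/∂x - ∂f_1/∂y = ∂(z*(x - 3*y))/∂x - ∂(z*(-3*y + 2*z))/∂y = 4*z
  coefficient of dx ∧ dz: ∂f_3/∂x - ∂f_1/∂z = ∂(2*z)/∂x - ∂(z*(-3*y + 2*z))/∂z = 3*y - 4*z
  coefficient of dy ∧ dz: ∂f_3/∂y - ∂f_2/∂z = ∂(2*z)/∂y - ∂(z*(x - 3*y))/∂z = -x + 3*y
Assembling: d(omega) = (4*z) dx ∧ dy + (3*y - 4*z) dx ∧ dz + (-x + 3*y) dy ∧ dz.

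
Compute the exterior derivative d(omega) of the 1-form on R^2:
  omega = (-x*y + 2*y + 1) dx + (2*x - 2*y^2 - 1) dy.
d(omega) = (x) dx ∧ dy

For a 1-form omega = sum_i f_i dx_i, the exterior derivative is
  d(omega) = sum_{i < j} (∂f_j/∂x_i - ∂f_i/∂x_j) dx_i ∧ dx_j.
  coefficient of dx ∧ dy: ∂f_2/∂x - ∂f_1/∂y = ∂(2*x - 2*y^2 - 1)/∂x - ∂(-x*y + 2*y + 1)/∂y = x
Assembling: d(omega) = (x) dx ∧ dy.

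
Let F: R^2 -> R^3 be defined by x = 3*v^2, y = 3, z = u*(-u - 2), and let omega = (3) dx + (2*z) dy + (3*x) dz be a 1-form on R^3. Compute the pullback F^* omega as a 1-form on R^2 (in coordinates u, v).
F^* omega = (18*v^2*(-u - 1)) du + (18*v) dv

Using F^*(f dg) = (f ∘ F) d(g ∘ F), substitute each coordinate x_i by F_i(u, v) in f_i, and replace dx_i by d F_i = (∂F_i/∂u) du + (∂F_i/∂v) dv.
  For the x component: f_1(F) = 3; d F_1 = (0) du + (6*v) dv
  For the y component: f_2(F) = 2*u*(-u - 2); d F_2 = (0) du + (0) dv
  For the z component: f_3(F) = 9*v^2; d F_3 = (-2*u - 2) du + (0) dv
Combining and collecting du, dv coefficients:
  coeff of du: 18*v^2*(-u - 1)
  coeff of dv: 18*v
F^* omega = (18*v^2*(-u - 1)) du + (18*v) dv.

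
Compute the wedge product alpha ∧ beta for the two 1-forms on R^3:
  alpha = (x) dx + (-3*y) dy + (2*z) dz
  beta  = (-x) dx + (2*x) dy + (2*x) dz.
alpha ∧ beta = (x*(2*x - 3*y)) dx ∧ dy + (2*x*(x + z)) dx ∧ dz + (-2*x*(3*y + 2*z)) dy ∧ dz

Distribute the wedge, using dx_i ∧ dx_j = -dx_j ∧ dx_i and dx_i ∧ dx_i = 0. For each pair (i, j) with i < j, the coefficient of dx_i ∧ dx_j in alpha ∧ beta is (alpha_i * beta_j - alpha_j * beta_i). Collecting: alpha ∧ beta = (x*(2*x - 3*y)) dx ∧ dy + (2*x*(x + z)) dx ∧ dz + (-2*x*(3*y + 2*z)) dy ∧ dz.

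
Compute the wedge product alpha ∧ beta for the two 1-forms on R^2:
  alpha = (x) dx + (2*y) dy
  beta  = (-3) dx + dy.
alpha ∧ beta = (x + 6*y) dx ∧ dy

Distribute the wedge, using dx_i ∧ dx_j = -dx_j ∧ dx_i and dx_i ∧ dx_i = 0. For each pair (i, j) with i < j, the coefficient of dx_i ∧ dx_j in alpha ∧ beta is (alpha_i * beta_j - alpha_j * beta_i). Collecting: alpha ∧ beta = (x + 6*y) dx ∧ dy.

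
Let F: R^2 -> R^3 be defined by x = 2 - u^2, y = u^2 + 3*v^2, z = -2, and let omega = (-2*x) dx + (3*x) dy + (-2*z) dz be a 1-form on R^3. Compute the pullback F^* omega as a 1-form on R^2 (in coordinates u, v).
F^* omega = (10*u*(2 - u^2)) du + (18*v*(2 - u^2)) dv

Using F^*(f dg) = (f ∘ F) d(g ∘ F), substitute each coordinate x_i by F_i(u, v) in f_i, and replace dx_i by d F_i = (∂F_i/∂u) du + (∂F_i/∂v) dv.
  For the x component: f_1(F) = 2*u^2 - 4; d F_1 = (-2*u) du + (0) dv
  For the y component: f_2(F) = 6 - 3*u^2; d F_2 = (2*u) du + (6*v) dv
  For the z component: f_3(F) = 4; d F_3 = (0) du + (0) dv
Combining and collecting du, dv coefficients:
  coeff of du: 10*u*(2 - u^2)
  coeff of dv: 18*v*(2 - u^2)
F^* omega = (10*u*(2 - u^2)) du + (18*v*(2 - u^2)) dv.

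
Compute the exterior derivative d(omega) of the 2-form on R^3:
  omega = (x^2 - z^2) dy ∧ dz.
d(omega) = (2*x) dx ∧ dy ∧ dz

For a 2-form omega = sum_{i<j} g_{ij} dx_i ∧ dx_j, the exterior derivative is
  d(omega) = sum_{i<j} d(g_{ij}) ∧ dx_i ∧ dx_j = sum_{i<j, k} (∂g_{ij}/∂x_k) dx_k ∧ dx_i ∧ dx_j.
Expand each term, using dx_k ∧ dx_i ∧ dx_j = sgn(permutation) dx_{(a)} ∧ dx_{(b)} ∧ dx_{(c)} with (a < b < c) sorted:
  d(x^2 - z^2) includes (∂/∂x)(x^2 - z^2) dx = (2*x) dx, which multiplied by dy ∧ dz gives (2*x) dx ∧ dy ∧ dz
Collecting like 3-forms: d(omega) = (2*x) dx ∧ dy ∧ dz.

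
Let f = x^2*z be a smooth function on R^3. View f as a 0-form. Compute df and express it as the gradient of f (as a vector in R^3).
df = (2*x*z) dx + (0) dy + (x^2) dz; grad f = (2*x*z, 0, x^2)

For a 0-form f, d f = (∂f/∂x) dx + (∂f/∂y) dy + (∂f/∂z) dz. The components of the vector representation are exactly the entries of grad f in Cartesian coordinates:
  ∂f/∂x = 2*x*z
  ∂f/∂y = 0
  ∂f/∂z = x^2.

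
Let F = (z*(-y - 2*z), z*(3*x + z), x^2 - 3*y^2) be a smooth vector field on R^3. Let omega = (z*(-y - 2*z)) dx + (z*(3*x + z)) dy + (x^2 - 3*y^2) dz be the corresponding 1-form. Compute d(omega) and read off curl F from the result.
d(omega) = (-3*x - 6*y - 2*z) dy ∧ dz + (-2*x - y - 4*z) dz ∧ dx + (4*z) dx ∧ dy; curl F = (-3*x - 6*y - 2*z, -2*x - y - 4*z, 4*z)

d omega = sum_{i<j} (∂f_j/∂x_i - ∂f_i/∂x_j) dx_i ∧ dx_j. Under the identification (dy ∧ dz, dz ∧ dx, dx ∧ dy) ↔ (e_x, e_y, e_z), the coefficients are exactly the components of curl F. Compute:
  ∂R/∂y - ∂Q/∂z = (-6*y) - (3*x + 2*z) = -3*x - 6*y - 2*z
  ∂P/∂z - ∂R/∂x = (-y - 4*z) - (2*x) = -2*x - y - 4*z
  ∂Q/∂x - ∂P/∂y = (3*z) - (-z) = 4*z.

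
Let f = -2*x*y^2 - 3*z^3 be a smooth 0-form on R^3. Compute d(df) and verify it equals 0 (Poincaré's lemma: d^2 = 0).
d(df) = 0

Step 1: df = sum_i (∂f/∂x_i) dx_i = (-2*y^2) dx + (-4*x*y) dy + (-9*z^2) dz.
Step 2: Apply d again. Using the 1-form formula, the coefficient of dx ∧ dy in d(df) is ∂^2 f/∂x ∂y - ∂^2 f/∂y ∂x = (-4*y) - (-4*y) = 0 (equality of mixed partials for smooth f).
Similarly for dx ∧ dz and dy ∧ dz — all coefficients vanish. So d(df) = 0.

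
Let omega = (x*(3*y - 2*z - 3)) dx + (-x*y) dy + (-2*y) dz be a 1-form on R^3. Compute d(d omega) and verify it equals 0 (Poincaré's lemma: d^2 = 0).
d(d omega) = 0

Step 1: d omega = sum_{i<j} (∂f_j/∂x_i - ∂f_i/∂x_j) dx_i ∧ dx_j:
  coeff of dx ∧ dy: -3*x - y
  coeff of dx ∧ dz: 2*x
  coeff of dy ∧ dz: -2
Step 2: Apply d again to each 2-form coefficient. The only possible 3-form in R^3 is dx ∧ dy ∧ dz, with coefficient
  ∂(coeff of dy∧dz)/∂x - ∂(coeff of dx∧dz)/∂y + ∂(coeff of dx∧dy)/∂z
  = ∂/∂x (-2) - ∂/∂y (2*x) + ∂/∂z (-3*x - y).
Each of these terms simplifies to sums of mixed partials that cancel in pairs. The result is 0 (by equality of mixed partials for smooth functions — Schwarz / Clairaut).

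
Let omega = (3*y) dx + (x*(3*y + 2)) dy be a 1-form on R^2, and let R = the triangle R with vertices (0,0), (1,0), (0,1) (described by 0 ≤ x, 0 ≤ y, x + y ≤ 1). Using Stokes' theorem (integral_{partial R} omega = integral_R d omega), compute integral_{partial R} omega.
integral_(partial R) omega = 0

Stokes: integral_partial_R omega = integral_R d omega with d omega = (∂Q/∂x - ∂P/∂y) dx ∧ dy.
  ∂Q/∂x = 3*y + 2
  ∂P/∂y = 3
  integrand = ∂Q/∂x - ∂P/∂y = 3*y - 1.
Integrating over R: integral_0^1 integral_0^{1-x} (3*y - 1) dy dx = 0.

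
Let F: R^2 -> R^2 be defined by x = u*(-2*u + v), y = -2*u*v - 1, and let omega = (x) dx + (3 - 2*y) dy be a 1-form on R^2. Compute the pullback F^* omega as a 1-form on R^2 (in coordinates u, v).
F^* omega = (8*u^3 - 6*u^2*v - 7*u*v^2 - 10*v) du + (u*(-2*u^2 - 7*u*v - 10)) dv

Using F^*(f dg) = (f ∘ F) d(g ∘ F), substitute each coordinate x_i by F_i(u, v) in f_i, and replace dx_i by d F_i = (∂F_i/∂u) du + (∂F_i/∂v) dv.
  For the x component: f_1(F) = u*(-2*u + v); d F_1 = (-4*u + v) du + (u) dv
  For the y component: f_2(F) = 4*u*v + 5; d F_2 = (-2*v) du + (-2*u) dv
Combining and collecting du, dv coefficients:
  coeff of du: 8*u^3 - 6*u^2*v - 7*u*v^2 - 10*v
  coeff of dv: u*(-2*u^2 - 7*u*v - 10)
F^* omega = (8*u^3 - 6*u^2*v - 7*u*v^2 - 10*v) du + (u*(-2*u^2 - 7*u*v - 10)) dv.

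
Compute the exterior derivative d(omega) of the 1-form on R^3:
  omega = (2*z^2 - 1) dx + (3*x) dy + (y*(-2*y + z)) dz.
d(omega) = (3) dx ∧ dy + (-4*z) dx ∧ dz + (-4*y + z) dy ∧ dz

For a 1-form omega = sum_i f_i dx_i, the exterior derivative is
  d(omega) = sum_{i < j} (∂f_j/∂x_i - ∂f_i/∂x_j) dx_i ∧ dx_j.
  coefficient of dx ∧ dy: ∂f_2/∂x - ∂f_1/∂y = ∂(3*x)/∂x - ∂(2*z^2 - 1)/∂y = 3
  coefficient of dx ∧ dz: ∂f_3/∂x - ∂f_1/∂z = ∂(y*(-2*y + z))/∂x - ∂(2*z^2 - 1)/∂z = -4*z
  coefficient of dy ∧ dz: ∂f_3/∂y - ∂f_2/∂z = ∂(y*(-2*y + z))/∂y - ∂(3*x)/∂z = -4*y + z
Assembling: d(omega) = (3) dx ∧ dy + (-4*z) dx ∧ dz + (-4*y + z) dy ∧ dz.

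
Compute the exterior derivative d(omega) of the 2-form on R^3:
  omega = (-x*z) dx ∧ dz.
d(omega) = 0

For a 2-form omega = sum_{i<j} g_{ij} dx_i ∧ dx_j, the exterior derivative is
  d(omega) = sum_{i<j} d(g_{ij}) ∧ dx_i ∧ dx_j = sum_{i<j, k} (∂g_{ij}/∂x_k) dx_k ∧ dx_i ∧ dx_j.
Expand each term, using dx_k ∧ dx_i ∧ dx_j = sgn(permutation) dx_{(a)} ∧ dx_{(b)} ∧ dx_{(c)} with (a < b < c) sorted:

Collecting like 3-forms: d(omega) = 0.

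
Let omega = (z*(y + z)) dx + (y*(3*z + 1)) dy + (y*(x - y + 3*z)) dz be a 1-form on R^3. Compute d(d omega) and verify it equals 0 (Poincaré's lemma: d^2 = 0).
d(d omega) = 0

Step 1: d omega = sum_{i<j} (∂f_j/∂x_i - ∂f_i/∂x_j) dx_i ∧ dx_j:
  coeff of dx ∧ dy: -z
  coeff of dx ∧ dz: -2*z
  coeff of dy ∧ dz: x - 5*y + 3*z
Step 2: Apply d again to each 2-form coefficient. The only possible 3-form in R^3 is dx ∧ dy ∧ dz, with coefficient
  ∂(coeff of dy∧dz)/∂x - ∂(coeff of dx∧dz)/∂y + ∂(coeff of dx∧dy)/∂z
  = ∂/∂x (x - 5*y + 3*z) - ∂/∂y (-2*z) + ∂/∂z (-z).
Each of these terms simplifies to sums of mixed partials that cancel in pairs. The result is 0 (by equality of mixed partials for smooth functions — Schwarz / Clairaut).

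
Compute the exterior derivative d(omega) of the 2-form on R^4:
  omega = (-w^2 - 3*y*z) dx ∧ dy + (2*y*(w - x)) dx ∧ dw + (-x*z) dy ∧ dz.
d(omega) = (-3*y - z) dx ∧ dy ∧ dz + (-4*w + 2*x) dx ∧ dy ∧ dw

For a 2-form omega = sum_{i<j} g_{ij} dx_i ∧ dx_j, the exterior derivative is
  d(omega) = sum_{i<j} d(g_{ij}) ∧ dx_i ∧ dx_j = sum_{i<j, k} (∂g_{ij}/∂x_k) dx_k ∧ dx_i ∧ dx_j.
Expand each term, using dx_k ∧ dx_i ∧ dx_j = sgn(permutation) dx_{(a)} ∧ dx_{(b)} ∧ dx_{(c)} with (a < b < c) sorted:
  d(-w^2 - 3*y*z) includes (∂/∂z)(-w^2 - 3*y*z) dz = (-3*y) dz, which multiplied by dx ∧ dy gives (-3*y) dx ∧ dy ∧ dz
  d(-w^2 - 3*y*z) includes (∂/∂w)(-w^2 - 3*y*z) dw = (-2*w) dw, which multiplied by dx ∧ dy gives (-2*w) dx ∧ dy ∧ dw
  d(2*y*(w - x)) includes (∂/∂y)(2*y*(w - x)) dy = (2*w - 2*x) dy, which multiplied by dx ∧ dw gives (-2*w + 2*x) dx ∧ dy ∧ dw
  d(-x*z) includes (∂/∂x)(-x*z) dx = (-z) dx, which multiplied by dy ∧ dz gives (-z) dx ∧ dy ∧ dz
Collecting like 3-forms: d(omega) = (-3*y - z) dx ∧ dy ∧ dz + (-4*w + 2*x) dx ∧ dy ∧ dw.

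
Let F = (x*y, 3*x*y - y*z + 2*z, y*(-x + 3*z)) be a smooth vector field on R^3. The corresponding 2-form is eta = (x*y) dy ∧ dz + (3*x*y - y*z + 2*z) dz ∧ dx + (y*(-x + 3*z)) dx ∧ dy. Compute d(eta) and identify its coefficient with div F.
d(eta) = (3*x + 4*y - z) dx ∧ dy ∧ dz; div F = 3*x + 4*y - z

For a 2-form in R^3 of the form above, applying d gives a 3-form with coefficient ∂P/∂x + ∂Q/∂y + ∂R/∂z:
  ∂P/∂x = y
  ∂Q/∂y = 3*x - z
  ∂R/∂z = 3*y
Sum = 3*x + 4*y - z, which is exactly div F.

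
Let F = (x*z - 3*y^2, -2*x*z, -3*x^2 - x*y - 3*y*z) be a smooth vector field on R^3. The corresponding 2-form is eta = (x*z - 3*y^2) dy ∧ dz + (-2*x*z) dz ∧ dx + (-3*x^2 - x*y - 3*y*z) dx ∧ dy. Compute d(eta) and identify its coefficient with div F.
d(eta) = (-3*y + z) dx ∧ dy ∧ dz; div F = -3*y + z

For a 2-form in R^3 of the form above, applying d gives a 3-form with coefficient ∂P/∂x + ∂Q/∂y + ∂R/∂z:
  ∂P/∂x = z
  ∂Q/∂y = 0
  ∂R/∂z = -3*y
Sum = -3*y + z, which is exactly div F.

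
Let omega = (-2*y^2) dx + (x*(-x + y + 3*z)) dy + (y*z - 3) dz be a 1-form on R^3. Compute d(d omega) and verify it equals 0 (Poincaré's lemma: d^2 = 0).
d(d omega) = 0

Step 1: d omega = sum_{i<j} (∂f_j/∂x_i - ∂f_i/∂x_j) dx_i ∧ dx_j:
  coeff of dx ∧ dy: -2*x + 5*y + 3*z
  coeff of dx ∧ dz: 0
  coeff of dy ∧ dz: -3*x + z
Step 2: Apply d again to each 2-form coefficient. The only possible 3-form in R^3 is dx ∧ dy ∧ dz, with coefficient
  ∂(coeff of dy∧dz)/∂x - ∂(coeff of dx∧dz)/∂y + ∂(coeff of dx∧dy)/∂z
  = ∂/∂x (-3*x + z) - ∂/∂y (0) + ∂/∂z (-2*x + 5*y + 3*z).
Each of these terms simplifies to sums of mixed partials that cancel in pairs. The result is 0 (by equality of mixed partials for smooth functions — Schwarz / Clairaut).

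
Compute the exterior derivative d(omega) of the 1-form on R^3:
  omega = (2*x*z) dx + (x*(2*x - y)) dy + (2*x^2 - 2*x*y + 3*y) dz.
d(omega) = (4*x - y) dx ∧ dy + (2*x - 2*y) dx ∧ dz + (3 - 2*x) dy ∧ dz

For a 1-form omega = sum_i f_i dx_i, the exterior derivative is
  d(omega) = sum_{i < j} (∂f_j/∂x_i - ∂f_i/∂x_j) dx_i ∧ dx_j.
  coefficient of dx ∧ dy: ∂f_2/∂x - ∂f_1/∂y = ∂(x*(2*x - y))/∂x - ∂(2*x*z)/∂y = 4*x - y
  coefficient of dx ∧ dz: ∂f_3/∂x - ∂f_1/∂z = ∂(2*x^2 - 2*x*y + 3*y)/∂x - ∂(2*x*z)/∂z = 2*x - 2*y
  coefficient of dy ∧ dz: ∂f_3/∂y - ∂f_2/∂z = ∂(2*x^2 - 2*x*y + 3*y)/∂y - ∂(x*(2*x - y))/∂z = 3 - 2*x
Assembling: d(omega) = (4*x - y) dx ∧ dy + (2*x - 2*y) dx ∧ dz + (3 - 2*x) dy ∧ dz.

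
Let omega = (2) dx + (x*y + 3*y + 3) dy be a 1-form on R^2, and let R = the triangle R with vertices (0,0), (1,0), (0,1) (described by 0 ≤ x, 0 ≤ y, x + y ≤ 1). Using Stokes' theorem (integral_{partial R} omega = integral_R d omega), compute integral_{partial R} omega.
integral_(partial R) omega = 1/6

Stokes: integral_partial_R omega = integral_R d omega with d omega = (∂Q/∂x - ∂P/∂y) dx ∧ dy.
  ∂Q/∂x = y
  ∂P/∂y = 0
  integrand = ∂Q/∂x - ∂P/∂y = y.
Integrating over R: integral_0^1 integral_0^{1-x} (y) dy dx = 1/6.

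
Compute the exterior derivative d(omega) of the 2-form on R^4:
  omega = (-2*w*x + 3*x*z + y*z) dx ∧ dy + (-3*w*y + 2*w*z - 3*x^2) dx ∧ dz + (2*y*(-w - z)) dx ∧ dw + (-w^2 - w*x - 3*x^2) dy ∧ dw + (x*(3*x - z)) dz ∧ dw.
d(omega) = (3*w + 3*x + y) dx ∧ dy ∧ dz + (w - 8*x + 2*z) dx ∧ dy ∧ dw + (6*x - y + z) dx ∧ dz ∧ dw

For a 2-form omega = sum_{i<j} g_{ij} dx_i ∧ dx_j, the exterior derivative is
  d(omega) = sum_{i<j} d(g_{ij}) ∧ dx_i ∧ dx_j = sum_{i<j, k} (∂g_{ij}/∂x_k) dx_k ∧ dx_i ∧ dx_j.
Expand each term, using dx_k ∧ dx_i ∧ dx_j = sgn(permutation) dx_{(a)} ∧ dx_{(b)} ∧ dx_{(c)} with (a < b < c) sorted:
  d(-2*w*x + 3*x*z + y*z) includes (∂/∂z)(-2*w*x + 3*x*z + y*z) dz = (3*x + y) dz, which multiplied by dx ∧ dy gives (3*x + y) dx ∧ dy ∧ dz
  d(-2*w*x + 3*x*z + y*z) includes (∂/∂w)(-2*w*x + 3*x*z + y*z) dw = (-2*x) dw, which multiplied by dx ∧ dy gives (-2*x) dx ∧ dy ∧ dw
  d(-3*w*y + 2*w*z - 3*x^2) includes (∂/∂y)(-3*w*y + 2*w*z - 3*x^2) dy = (-3*w) dy, which multiplied by dx ∧ dz gives (3*w) dx ∧ dy ∧ dz
  d(-3*w*y + 2*w*z - 3*x^2) includes (∂/∂w)(-3*w*y + 2*w*z - 3*x^2) dw = (-3*y + 2*z) dw, which multiplied by dx ∧ dz gives (-3*y + 2*z) dx ∧ dz ∧ dw
  d(2*y*(-w - z)) includes (∂/∂y)(2*y*(-w - z)) dy = (-2*w - 2*z) dy, which multiplied by dx ∧ dw gives (2*w + 2*z) dx ∧ dy ∧ dw
  d(2*y*(-w - z)) includes (∂/∂z)(2*y*(-w - z)) dz = (-2*y) dz, which multiplied by dx ∧ dw gives (2*y) dx ∧ dz ∧ dw
  d(-w^2 - w*x - 3*x^2) includes (∂/∂x)(-w^2 - w*x - 3*x^2) dx = (-w - 6*x) dx, which multiplied by dy ∧ dw gives (-w - 6*x) dx ∧ dy ∧ dw
  d(x*(3*x - z)) includes (∂/∂x)(x*(3*x - z)) dx = (6*x - z) dx, which multiplied by dz ∧ dw gives (6*x - z) dx ∧ dz ∧ dw
Collecting like 3-forms: d(omega) = (3*w + 3*x + y) dx ∧ dy ∧ dz + (w - 8*x + 2*z) dx ∧ dy ∧ dw + (6*x - y + z) dx ∧ dz ∧ dw.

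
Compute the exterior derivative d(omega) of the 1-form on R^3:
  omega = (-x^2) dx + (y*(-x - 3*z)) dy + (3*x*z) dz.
d(omega) = (-y) dx ∧ dy + (3*z) dx ∧ dz + (3*y) dy ∧ dz

For a 1-form omega = sum_i f_i dx_i, the exterior derivative is
  d(omega) = sum_{i < j} (∂f_j/∂x_i - ∂f_i/∂x_j) dx_i ∧ dx_j.
  coefficient of dx ∧ dy: ∂f_2/∂x - ∂f_1/∂y = ∂(y*(-x - 3*z))/∂x - ∂(-x^2)/∂y = -y
  coefficient of dx ∧ dz: ∂f_3/∂x - ∂f_1/∂z = ∂(3*x*z)/∂x - ∂(-x^2)/∂z = 3*z
  coefficient of dy ∧ dz: ∂f_3/∂y - ∂f_2/∂z = ∂(3*x*z)/∂y - ∂(y*(-x - 3*z))/∂z = 3*y
Assembling: d(omega) = (-y) dx ∧ dy + (3*z) dx ∧ dz + (3*y) dy ∧ dz.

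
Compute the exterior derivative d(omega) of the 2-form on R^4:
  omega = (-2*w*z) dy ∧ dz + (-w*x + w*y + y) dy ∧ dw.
d(omega) = (-2*z) dy ∧ dz ∧ dw + (-w) dx ∧ dy ∧ dw

For a 2-form omega = sum_{i<j} g_{ij} dx_i ∧ dx_j, the exterior derivative is
  d(omega) = sum_{i<j} d(g_{ij}) ∧ dx_i ∧ dx_j = sum_{i<j, k} (∂g_{ij}/∂x_k) dx_k ∧ dx_i ∧ dx_j.
Expand each term, using dx_k ∧ dx_i ∧ dx_j = sgn(permutation) dx_{(a)} ∧ dx_{(b)} ∧ dx_{(c)} with (a < b < c) sorted:
  d(-2*w*z) includes (∂/∂w)(-2*w*z) dw = (-2*z) dw, which multiplied by dy ∧ dz gives (-2*z) dy ∧ dz ∧ dw
  d(-w*x + w*y + y) includes (∂/∂x)(-w*x + w*y + y) dx = (-w) dx, which multiplied by dy ∧ dw gives (-w) dx ∧ dy ∧ dw
Collecting like 3-forms: d(omega) = (-2*z) dy ∧ dz ∧ dw + (-w) dx ∧ dy ∧ dw.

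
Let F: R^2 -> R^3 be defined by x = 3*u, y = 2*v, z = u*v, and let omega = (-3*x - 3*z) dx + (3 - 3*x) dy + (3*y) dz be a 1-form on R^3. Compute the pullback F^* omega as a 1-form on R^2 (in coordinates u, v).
F^* omega = (-9*u*v - 27*u + 6*v^2) du + (6*u*v - 18*u + 6) dv

Using F^*(f dg) = (f ∘ F) d(g ∘ F), substitute each coordinate x_i by F_i(u, v) in f_i, and replace dx_i by d F_i = (∂F_i/∂u) du + (∂F_i/∂v) dv.
  For the x component: f_1(F) = 3*u*(-v - 3); d F_1 = (3) du + (0) dv
  For the y component: f_2(F) = 3 - 9*u; d F_2 = (0) du + (2) dv
  For the z component: f_3(F) = 6*v; d F_3 = (v) du + (u) dv
Combining and collecting du, dv coefficients:
  coeff of du: -9*u*v - 27*u + 6*v^2
  coeff of dv: 6*u*v - 18*u + 6
F^* omega = (-9*u*v - 27*u + 6*v^2) du + (6*u*v - 18*u + 6) dv.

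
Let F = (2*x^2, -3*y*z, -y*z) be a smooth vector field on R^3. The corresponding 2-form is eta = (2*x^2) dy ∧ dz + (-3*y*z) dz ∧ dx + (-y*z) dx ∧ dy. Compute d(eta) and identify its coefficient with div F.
d(eta) = (4*x - y - 3*z) dx ∧ dy ∧ dz; div F = 4*x - y - 3*z

For a 2-form in R^3 of the form above, applying d gives a 3-form with coefficient ∂P/∂x + ∂Q/∂y + ∂R/∂z:
  ∂P/∂x = 4*x
  ∂Q/∂y = -3*z
  ∂R/∂z = -y
Sum = 4*x - y - 3*z, which is exactly div F.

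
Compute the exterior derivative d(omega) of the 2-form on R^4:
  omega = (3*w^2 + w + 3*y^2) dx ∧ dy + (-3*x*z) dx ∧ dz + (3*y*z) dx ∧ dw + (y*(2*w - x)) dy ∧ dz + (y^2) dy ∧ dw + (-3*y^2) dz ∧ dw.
d(omega) = (6*w - 3*z + 1) dx ∧ dy ∧ dw + (-3*y) dx ∧ dz ∧ dw + (-y) dx ∧ dy ∧ dz + (-4*y) dy ∧ dz ∧ dw

For a 2-form omega = sum_{i<j} g_{ij} dx_i ∧ dx_j, the exterior derivative is
  d(omega) = sum_{i<j} d(g_{ij}) ∧ dx_i ∧ dx_j = sum_{i<j, k} (∂g_{ij}/∂x_k) dx_k ∧ dx_i ∧ dx_j.
Expand each term, using dx_k ∧ dx_i ∧ dx_j = sgn(permutation) dx_{(a)} ∧ dx_{(b)} ∧ dx_{(c)} with (a < b < c) sorted:
  d(3*w^2 + w + 3*y^2) includes (∂/∂w)(3*w^2 + w + 3*y^2) dw = (6*w + 1) dw, which multiplied by dx ∧ dy gives (6*w + 1) dx ∧ dy ∧ dw
  d(3*y*z) includes (∂/∂y)(3*y*z) dy = (3*z) dy, which multiplied by dx ∧ dw gives (-3*z) dx ∧ dy ∧ dw
  d(3*y*z) includes (∂/∂z)(3*y*z) dz = (3*y) dz, which multiplied by dx ∧ dw gives (-3*y) dx ∧ dz ∧ dw
  d(y*(2*w - x)) includes (∂/∂x)(y*(2*w - x)) dx = (-y) dx, which multiplied by dy ∧ dz gives (-y) dx ∧ dy ∧ dz
  d(y*(2*w - x)) includes (∂/∂w)(y*(2*w - x)) dw = (2*y) dw, which multiplied by dy ∧ dz gives (2*y) dy ∧ dz ∧ dw
  d(-3*y^2) includes (∂/∂y)(-3*y^2) dy = (-6*y) dy, which multiplied by dz ∧ dw gives (-6*y) dy ∧ dz ∧ dw
Collecting like 3-forms: d(omega) = (6*w - 3*z + 1) dx ∧ dy ∧ dw + (-3*y) dx ∧ dz ∧ dw + (-y) dx ∧ dy ∧ dz + (-4*y) dy ∧ dz ∧ dw.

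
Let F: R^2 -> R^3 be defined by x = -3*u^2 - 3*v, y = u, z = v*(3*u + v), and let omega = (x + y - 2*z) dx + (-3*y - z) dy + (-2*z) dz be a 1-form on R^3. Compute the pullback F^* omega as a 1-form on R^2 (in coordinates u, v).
F^* omega = (18*u^3 + 36*u^2*v - 6*u^2 - 6*u*v^2 + 15*u*v - 3*u - 6*v^3 - v^2) du + (-18*u^2*v + 9*u^2 - 18*u*v^2 + 18*u*v - 3*u - 4*v^3 + 6*v^2 + 9*v) dv

Using F^*(f dg) = (f ∘ F) d(g ∘ F), substitute each coordinate x_i by F_i(u, v) in f_i, and replace dx_i by d F_i = (∂F_i/∂u) du + (∂F_i/∂v) dv.
  For the x component: f_1(F) = -3*u^2 - 6*u*v + u - 2*v^2 - 3*v; d F_1 = (-6*u) du + (-3) dv
  For the y component: f_2(F) = -3*u*v - 3*u - v^2; d F_2 = (1) du + (0) dv
  For the z component: f_3(F) = 2*v*(-3*u - v); d F_3 = (3*v) du + (3*u + 2*v) dv
Combining and collecting du, dv coefficients:
  coeff of du: 18*u^3 + 36*u^2*v - 6*u^2 - 6*u*v^2 + 15*u*v - 3*u - 6*v^3 - v^2
  coeff of dv: -18*u^2*v + 9*u^2 - 18*u*v^2 + 18*u*v - 3*u - 4*v^3 + 6*v^2 + 9*v
F^* omega = (18*u^3 + 36*u^2*v - 6*u^2 - 6*u*v^2 + 15*u*v - 3*u - 6*v^3 - v^2) du + (-18*u^2*v + 9*u^2 - 18*u*v^2 + 18*u*v - 3*u - 4*v^3 + 6*v^2 + 9*v) dv.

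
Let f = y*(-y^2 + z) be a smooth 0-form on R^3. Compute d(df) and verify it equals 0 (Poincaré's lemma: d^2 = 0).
d(df) = 0

Step 1: df = sum_i (∂f/∂x_i) dx_i = (0) dx + (-3*y^2 + z) dy + (y) dz.
Step 2: Apply d again. Using the 1-form formula, the coefficient of dx ∧ dy in d(df) is ∂^2 f/∂x ∂y - ∂^2 f/∂y ∂x = (0) - (0) = 0 (equality of mixed partials for smooth f).
Similarly for dx ∧ dz and dy ∧ dz — all coefficients vanish. So d(df) = 0.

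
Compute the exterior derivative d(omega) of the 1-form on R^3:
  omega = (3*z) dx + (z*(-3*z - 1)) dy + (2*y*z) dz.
d(omega) = (-3) dx ∧ dz + (8*z + 1) dy ∧ dz

For a 1-form omega = sum_i f_i dx_i, the exterior derivative is
  d(omega) = sum_{i < j} (∂f_j/∂x_i - ∂f_i/∂x_j) dx_i ∧ dx_j.
  coefficient of dx ∧ dz: ∂f_3/∂x - ∂f_1/∂z = ∂(2*y*z)/∂x - ∂(3*z)/∂z = -3
  coefficient of dy ∧ dz: ∂f_3/∂y - ∂f_2/∂z = ∂(2*y*z)/∂y - ∂(z*(-3*z - 1))/∂z = 8*z + 1
Assembling: d(omega) = (-3) dx ∧ dz + (8*z + 1) dy ∧ dz.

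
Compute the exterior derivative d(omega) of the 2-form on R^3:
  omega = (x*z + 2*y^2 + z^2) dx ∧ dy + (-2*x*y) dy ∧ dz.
d(omega) = (x - 2*y + 2*z) dx ∧ dy ∧ dz

For a 2-form omega = sum_{i<j} g_{ij} dx_i ∧ dx_j, the exterior derivative is
  d(omega) = sum_{i<j} d(g_{ij}) ∧ dx_i ∧ dx_j = sum_{i<j, k} (∂g_{ij}/∂x_k) dx_k ∧ dx_i ∧ dx_j.
Expand each term, using dx_k ∧ dx_i ∧ dx_j = sgn(permutation) dx_{(a)} ∧ dx_{(b)} ∧ dx_{(c)} with (a < b < c) sorted:
  d(x*z + 2*y^2 + z^2) includes (∂/∂z)(x*z + 2*y^2 + z^2) dz = (x + 2*z) dz, which multiplied by dx ∧ dy gives (x + 2*z) dx ∧ dy ∧ dz
  d(-2*x*y) includes (∂/∂x)(-2*x*y) dx = (-2*y) dx, which multiplied by dy ∧ dz gives (-2*y) dx ∧ dy ∧ dz
Collecting like 3-forms: d(omega) = (x - 2*y + 2*z) dx ∧ dy ∧ dz.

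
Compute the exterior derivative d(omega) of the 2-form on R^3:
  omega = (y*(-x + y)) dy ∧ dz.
d(omega) = (-y) dx ∧ dy ∧ dz

For a 2-form omega = sum_{i<j} g_{ij} dx_i ∧ dx_j, the exterior derivative is
  d(omega) = sum_{i<j} d(g_{ij}) ∧ dx_i ∧ dx_j = sum_{i<j, k} (∂g_{ij}/∂x_k) dx_k ∧ dx_i ∧ dx_j.
Expand each term, using dx_k ∧ dx_i ∧ dx_j = sgn(permutation) dx_{(a)} ∧ dx_{(b)} ∧ dx_{(c)} with (a < b < c) sorted:
  d(y*(-x + y)) includes (∂/∂x)(y*(-x + y)) dx = (-y) dx, which multiplied by dy ∧ dz gives (-y) dx ∧ dy ∧ dz
Collecting like 3-forms: d(omega) = (-y) dx ∧ dy ∧ dz.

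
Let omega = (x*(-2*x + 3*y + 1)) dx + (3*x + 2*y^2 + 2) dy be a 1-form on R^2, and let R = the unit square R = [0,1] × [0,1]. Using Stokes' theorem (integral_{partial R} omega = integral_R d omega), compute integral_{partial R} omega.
integral_(partial R) omega = 3/2

Stokes: integral_partial_R omega = integral_R d omega with d omega = (∂Q/∂x - ∂P/∂y) dx ∧ dy.
  ∂Q/∂x = 3
  ∂P/∂y = 3*x
  integrand = ∂Q/∂x - ∂P/∂y = 3 - 3*x.
Integrating over R: integral_0^1 integral_0^1 (3 - 3*x) dx dy = 3/2.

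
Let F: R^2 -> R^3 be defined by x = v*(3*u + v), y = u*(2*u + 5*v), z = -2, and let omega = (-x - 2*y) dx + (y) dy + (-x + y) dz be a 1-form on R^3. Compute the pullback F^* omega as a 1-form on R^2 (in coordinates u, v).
F^* omega = (8*u^3 + 18*u^2*v - 14*u*v^2 - 3*v^3) du + (-2*u^3 - 22*u^2*v - 29*u*v^2 - 2*v^3) dv

Using F^*(f dg) = (f ∘ F) d(g ∘ F), substitute each coordinate x_i by F_i(u, v) in f_i, and replace dx_i by d F_i = (∂F_i/∂u) du + (∂F_i/∂v) dv.
  For the x component: f_1(F) = -4*u^2 - 13*u*v - v^2; d F_1 = (3*v) du + (3*u + 2*v) dv
  For the y component: f_2(F) = u*(2*u + 5*v); d F_2 = (4*u + 5*v) du + (5*u) dv
  For the z component: f_3(F) = 2*u^2 + 2*u*v - v^2; d F_3 = (0) du + (0) dv
Combining and collecting du, dv coefficients:
  coeff of du: 8*u^3 + 18*u^2*v - 14*u*v^2 - 3*v^3
  coeff of dv: -2*u^3 - 22*u^2*v - 29*u*v^2 - 2*v^3
F^* omega = (8*u^3 + 18*u^2*v - 14*u*v^2 - 3*v^3) du + (-2*u^3 - 22*u^2*v - 29*u*v^2 - 2*v^3) dv.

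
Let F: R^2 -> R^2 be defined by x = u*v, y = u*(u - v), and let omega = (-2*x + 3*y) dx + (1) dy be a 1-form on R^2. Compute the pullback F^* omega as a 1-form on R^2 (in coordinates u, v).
F^* omega = (3*u^2*v - 5*u*v^2 + 2*u - v) du + (u*(3*u^2 - 5*u*v - 1)) dv

Using F^*(f dg) = (f ∘ F) d(g ∘ F), substitute each coordinate x_i by F_i(u, v) in f_i, and replace dx_i by d F_i = (∂F_i/∂u) du + (∂F_i/∂v) dv.
  For the x component: f_1(F) = u*(3*u - 5*v); d F_1 = (v) du + (u) dv
  For the y component: f_2(F) = 1; d F_2 = (2*u - v) du + (-u) dv
Combining and collecting du, dv coefficients:
  coeff of du: 3*u^2*v - 5*u*v^2 + 2*u - v
  coeff of dv: u*(3*u^2 - 5*u*v - 1)
F^* omega = (3*u^2*v - 5*u*v^2 + 2*u - v) du + (u*(3*u^2 - 5*u*v - 1)) dv.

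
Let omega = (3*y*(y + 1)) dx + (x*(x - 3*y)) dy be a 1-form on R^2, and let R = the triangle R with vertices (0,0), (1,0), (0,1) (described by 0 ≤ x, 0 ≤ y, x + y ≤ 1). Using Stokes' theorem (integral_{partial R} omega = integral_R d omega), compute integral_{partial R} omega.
integral_(partial R) omega = -8/3

Stokes: integral_partial_R omega = integral_R d omega with d omega = (∂Q/∂x - ∂P/∂y) dx ∧ dy.
  ∂Q/∂x = 2*x - 3*y
  ∂P/∂y = 6*y + 3
  integrand = ∂Q/∂x - ∂P/∂y = 2*x - 9*y - 3.
Integrating over R: integral_0^1 integral_0^{1-x} (2*x - 9*y - 3) dy dx = -8/3.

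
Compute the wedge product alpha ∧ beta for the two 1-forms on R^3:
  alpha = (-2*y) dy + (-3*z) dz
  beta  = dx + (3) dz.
alpha ∧ beta = (2*y) dx ∧ dy + (-6*y) dy ∧ dz + (3*z) dx ∧ dz

Distribute the wedge, using dx_i ∧ dx_j = -dx_j ∧ dx_i and dx_i ∧ dx_i = 0. For each pair (i, j) with i < j, the coefficient of dx_i ∧ dx_j in alpha ∧ beta is (alpha_i * beta_j - alpha_j * beta_i). Collecting: alpha ∧ beta = (2*y) dx ∧ dy + (-6*y) dy ∧ dz + (3*z) dx ∧ dz.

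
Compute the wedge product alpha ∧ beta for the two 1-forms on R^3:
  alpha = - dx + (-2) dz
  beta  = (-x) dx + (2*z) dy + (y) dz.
alpha ∧ beta = (-2*z) dx ∧ dy + (-2*x - y) dx ∧ dz + (4*z) dy ∧ dz

Distribute the wedge, using dx_i ∧ dx_j = -dx_j ∧ dx_i and dx_i ∧ dx_i = 0. For each pair (i, j) with i < j, the coefficient of dx_i ∧ dx_j in alpha ∧ beta is (alpha_i * beta_j - alpha_j * beta_i). Collecting: alpha ∧ beta = (-2*z) dx ∧ dy + (-2*x - y) dx ∧ dz + (4*z) dy ∧ dz.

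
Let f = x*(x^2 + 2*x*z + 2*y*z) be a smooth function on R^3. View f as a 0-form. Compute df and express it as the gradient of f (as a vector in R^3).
df = (3*x^2 + 4*x*z + 2*y*z) dx + (2*x*z) dy + (2*x*(x + y)) dz; grad f = (3*x^2 + 4*x*z + 2*y*z, 2*x*z, 2*x*(x + y))

For a 0-form f, d f = (∂f/∂x) dx + (∂f/∂y) dy + (∂f/∂z) dz. The components of the vector representation are exactly the entries of grad f in Cartesian coordinates:
  ∂f/∂x = 3*x^2 + 4*x*z + 2*y*z
  ∂f/∂y = 2*x*z
  ∂f/∂z = 2*x*(x + y).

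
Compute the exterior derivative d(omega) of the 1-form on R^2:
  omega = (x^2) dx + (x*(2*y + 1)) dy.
d(omega) = (2*y + 1) dx ∧ dy

For a 1-form omega = sum_i f_i dx_i, the exterior derivative is
  d(omega) = sum_{i < j} (∂f_j/∂x_i - ∂f_i/∂x_j) dx_i ∧ dx_j.
  coefficient of dx ∧ dy: ∂f_2/∂x - ∂f_1/∂y = ∂(x*(2*y + 1))/∂x - ∂(x^2)/∂y = 2*y + 1
Assembling: d(omega) = (2*y + 1) dx ∧ dy.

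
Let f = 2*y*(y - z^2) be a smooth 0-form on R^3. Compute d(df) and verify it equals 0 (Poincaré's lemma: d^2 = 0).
d(df) = 0

Step 1: df = sum_i (∂f/∂x_i) dx_i = (0) dx + (4*y - 2*z^2) dy + (-4*y*z) dz.
Step 2: Apply d again. Using the 1-form formula, the coefficient of dx ∧ dy in d(df) is ∂^2 f/∂x ∂y - ∂^2 f/∂y ∂x = (0) - (0) = 0 (equality of mixed partials for smooth f).
Similarly for dx ∧ dz and dy ∧ dz — all coefficients vanish. So d(df) = 0.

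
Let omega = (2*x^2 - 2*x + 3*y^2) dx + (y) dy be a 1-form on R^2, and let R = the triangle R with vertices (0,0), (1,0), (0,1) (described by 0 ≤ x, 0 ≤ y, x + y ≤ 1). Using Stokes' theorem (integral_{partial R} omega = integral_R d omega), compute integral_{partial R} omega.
integral_(partial R) omega = -1

Stokes: integral_partial_R omega = integral_R d omega with d omega = (∂Q/∂x - ∂P/∂y) dx ∧ dy.
  ∂Q/∂x = 0
  ∂P/∂y = 6*y
  integrand = ∂Q/∂x - ∂P/∂y = -6*y.
Integrating over R: integral_0^1 integral_0^{1-x} (-6*y) dy dx = -1.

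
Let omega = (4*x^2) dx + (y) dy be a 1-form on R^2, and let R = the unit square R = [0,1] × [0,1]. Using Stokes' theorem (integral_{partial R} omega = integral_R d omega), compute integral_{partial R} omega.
integral_(partial R) omega = 0

Stokes: integral_partial_R omega = integral_R d omega with d omega = (∂Q/∂x - ∂P/∂y) dx ∧ dy.
  ∂Q/∂x = 0
  ∂P/∂y = 0
  integrand = ∂Q/∂x - ∂P/∂y = 0.
Integrating over R: integral_0^1 integral_0^1 (0) dx dy = 0.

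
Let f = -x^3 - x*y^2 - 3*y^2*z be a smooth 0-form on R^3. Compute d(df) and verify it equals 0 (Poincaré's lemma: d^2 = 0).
d(df) = 0

Step 1: df = sum_i (∂f/∂x_i) dx_i = (-3*x^2 - y^2) dx + (2*y*(-x - 3*z)) dy + (-3*y^2) dz.
Step 2: Apply d again. Using the 1-form formula, the coefficient of dx ∧ dy in d(df) is ∂^2 f/∂x ∂y - ∂^2 f/∂y ∂x = (-2*y) - (-2*y) = 0 (equality of mixed partials for smooth f).
Similarly for dx ∧ dz and dy ∧ dz — all coefficients vanish. So d(df) = 0.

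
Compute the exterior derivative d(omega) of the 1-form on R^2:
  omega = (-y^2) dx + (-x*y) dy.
d(omega) = (y) dx ∧ dy

For a 1-form omega = sum_i f_i dx_i, the exterior derivative is
  d(omega) = sum_{i < j} (∂f_j/∂x_i - ∂f_i/∂x_j) dx_i ∧ dx_j.
  coefficient of dx ∧ dy: ∂f_2/∂x - ∂f_1/∂y = ∂(-x*y)/∂x - ∂(-y^2)/∂y = y
Assembling: d(omega) = (y) dx ∧ dy.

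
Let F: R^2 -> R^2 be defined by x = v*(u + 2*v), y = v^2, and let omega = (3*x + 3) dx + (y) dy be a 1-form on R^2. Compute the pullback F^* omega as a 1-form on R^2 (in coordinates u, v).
F^* omega = (3*v*(u*v + 2*v^2 + 1)) du + (3*u^2*v + 18*u*v^2 + 3*u + 26*v^3 + 12*v) dv

Using F^*(f dg) = (f ∘ F) d(g ∘ F), substitute each coordinate x_i by F_i(u, v) in f_i, and replace dx_i by d F_i = (∂F_i/∂u) du + (∂F_i/∂v) dv.
  For the x component: f_1(F) = 3*u*v + 6*v^2 + 3; d F_1 = (v) du + (u + 4*v) dv
  For the y component: f_2(F) = v^2; d F_2 = (0) du + (2*v) dv
Combining and collecting du, dv coefficients:
  coeff of du: 3*v*(u*v + 2*v^2 + 1)
  coeff of dv: 3*u^2*v + 18*u*v^2 + 3*u + 26*v^3 + 12*v
F^* omega = (3*v*(u*v + 2*v^2 + 1)) du + (3*u^2*v + 18*u*v^2 + 3*u + 26*v^3 + 12*v) dv.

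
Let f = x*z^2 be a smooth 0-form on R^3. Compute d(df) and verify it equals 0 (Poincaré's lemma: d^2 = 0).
d(df) = 0

Step 1: df = sum_i (∂f/∂x_i) dx_i = (z^2) dx + (0) dy + (2*x*z) dz.
Step 2: Apply d again. Using the 1-form formula, the coefficient of dx ∧ dy in d(df) is ∂^2 f/∂x ∂y - ∂^2 f/∂y ∂x = (0) - (0) = 0 (equality of mixed partials for smooth f).
Similarly for dx ∧ dz and dy ∧ dz — all coefficients vanish. So d(df) = 0.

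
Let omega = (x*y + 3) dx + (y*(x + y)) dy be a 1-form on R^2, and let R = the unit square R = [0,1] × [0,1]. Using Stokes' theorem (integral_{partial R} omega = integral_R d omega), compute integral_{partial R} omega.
integral_(partial R) omega = 0

Stokes: integral_partial_R omega = integral_R d omega with d omega = (∂Q/∂x - ∂P/∂y) dx ∧ dy.
  ∂Q/∂x = y
  ∂P/∂y = x
  integrand = ∂Q/∂x - ∂P/∂y = -x + y.
Integrating over R: integral_0^1 integral_0^1 (-x + y) dx dy = 0.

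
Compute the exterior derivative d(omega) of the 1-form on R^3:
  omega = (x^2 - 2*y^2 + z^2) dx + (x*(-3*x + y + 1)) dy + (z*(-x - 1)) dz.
d(omega) = (-6*x + 5*y + 1) dx ∧ dy + (-3*z) dx ∧ dz

For a 1-form omega = sum_i f_i dx_i, the exterior derivative is
  d(omega) = sum_{i < j} (∂f_j/∂x_i - ∂f_i/∂x_j) dx_i ∧ dx_j.
  coefficient of dx ∧ dy: ∂f_2/∂x - ∂f_1/∂y = ∂(x*(-3*x + y + 1))/∂x - ∂(x^2 - 2*y^2 + z^2)/∂y = -6*x + 5*y + 1
  coefficient of dx ∧ dz: ∂f_3/∂x - ∂f_1/∂z = ∂(z*(-x - 1))/∂x - ∂(x^2 - 2*y^2 + z^2)/∂z = -3*z
Assembling: d(omega) = (-6*x + 5*y + 1) dx ∧ dy + (-3*z) dx ∧ dz.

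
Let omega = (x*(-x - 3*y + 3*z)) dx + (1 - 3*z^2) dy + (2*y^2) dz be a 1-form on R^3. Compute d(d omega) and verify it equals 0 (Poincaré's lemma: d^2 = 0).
d(d omega) = 0

Step 1: d omega = sum_{i<j} (∂f_j/∂x_i - ∂f_i/∂x_j) dx_i ∧ dx_j:
  coeff of dx ∧ dy: 3*x
  coeff of dx ∧ dz: -3*x
  coeff of dy ∧ dz: 4*y + 6*z
Step 2: Apply d again to each 2-form coefficient. The only possible 3-form in R^3 is dx ∧ dy ∧ dz, with coefficient
  ∂(coeff of dy∧dz)/∂x - ∂(coeff of dx∧dz)/∂y + ∂(coeff of dx∧dy)/∂z
  = ∂/∂x (4*y + 6*z) - ∂/∂y (-3*x) + ∂/∂z (3*x).
Each of these terms simplifies to sums of mixed partials that cancel in pairs. The result is 0 (by equality of mixed partials for smooth functions — Schwarz / Clairaut).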